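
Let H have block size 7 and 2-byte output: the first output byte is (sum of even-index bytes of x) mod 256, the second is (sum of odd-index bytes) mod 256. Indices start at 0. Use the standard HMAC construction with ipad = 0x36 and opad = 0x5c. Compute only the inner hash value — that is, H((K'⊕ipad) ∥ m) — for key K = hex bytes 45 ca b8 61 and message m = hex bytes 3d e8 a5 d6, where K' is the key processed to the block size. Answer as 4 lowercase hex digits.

2b6b

Key hex bytes 45 ca b8 61 is 4 bytes ≤ B = 7; zero-pad to 7 bytes: K' = 45 ca b8 61 00 00 00.
K' ⊕ ipad = 73 fc 8e 57 36 36 36.
Inner input = 73 fc 8e 57 36 36 36 ∥ 3d e8 a5 d6.
Inner hash: even-index sum = 811 mod 256 = 43; odd-index sum = 619 mod 256 = 107 → 2b 6b.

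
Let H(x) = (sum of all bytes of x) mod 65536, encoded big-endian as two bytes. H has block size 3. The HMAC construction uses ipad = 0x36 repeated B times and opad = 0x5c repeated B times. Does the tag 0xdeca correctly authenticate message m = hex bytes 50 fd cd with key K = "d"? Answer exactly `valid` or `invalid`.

invalid

Key "d" = 64 is 1 byte ≤ B = 3; zero-pad to 3 bytes: K' = 64 00 00.
K' ⊕ ipad = 52 36 36; K' ⊕ opad = 38 5c 5c.
Inner hash: sum = 82+54+54+80+253+205 = 728 → 02 d8.
Outer hash (recomputed tag): sum = 56+92+92+2+216 = 458 → 01 ca.
Recomputed tag = 01ca; claimed = deca → mismatch.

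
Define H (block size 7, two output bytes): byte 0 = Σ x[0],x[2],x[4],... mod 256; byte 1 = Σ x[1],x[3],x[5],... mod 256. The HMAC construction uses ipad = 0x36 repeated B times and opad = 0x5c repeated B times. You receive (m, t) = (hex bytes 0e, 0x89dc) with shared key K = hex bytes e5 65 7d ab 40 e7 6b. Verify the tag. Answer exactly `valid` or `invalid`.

invalid

Key hex bytes e5 65 7d ab 40 e7 6b is exactly B = 7 bytes: K' = e5 65 7d ab 40 e7 6b.
K' ⊕ ipad = d3 53 4b 9d 76 d1 5d; K' ⊕ opad = b9 39 21 f7 1c bb 37.
Inner hash: even-index sum = 497 mod 256 = 241; odd-index sum = 463 mod 256 = 207 → f1 cf.
Outer hash (recomputed tag): even-index sum = 508 mod 256 = 252; odd-index sum = 732 mod 256 = 220 → fc dc.
Recomputed tag = fcdc; claimed = 89dc → mismatch.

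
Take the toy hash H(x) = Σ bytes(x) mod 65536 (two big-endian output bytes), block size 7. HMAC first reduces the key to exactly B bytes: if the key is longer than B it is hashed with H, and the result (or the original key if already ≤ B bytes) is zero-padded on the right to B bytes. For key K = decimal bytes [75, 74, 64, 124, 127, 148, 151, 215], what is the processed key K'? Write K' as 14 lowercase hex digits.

|K| = 8 > B = 7, so first hash the key.
H(K): sum = 75+74+64+124+127+148+151+215 = 978 → 03 d2.
Zero-pad H(K) = 03 d2 to 7 bytes: K' = 03 d2 00 00 00 00 00.

03d20000000000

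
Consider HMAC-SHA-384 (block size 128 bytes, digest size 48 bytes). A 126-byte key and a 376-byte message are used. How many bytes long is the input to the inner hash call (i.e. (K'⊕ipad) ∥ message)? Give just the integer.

Key is 126 ≤ 128 bytes, zero-padded: |K'| = 128.
Inner input = (K'⊕ipad) ∥ m → 128 + 376 = 504 bytes.

504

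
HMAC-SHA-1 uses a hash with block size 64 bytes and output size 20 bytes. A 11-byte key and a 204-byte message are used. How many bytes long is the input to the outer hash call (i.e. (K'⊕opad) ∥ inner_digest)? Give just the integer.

84

Key is 11 ≤ 64 bytes, zero-padded: |K'| = 64.
Outer input = (K'⊕opad) ∥ H(inner) → 64 + 20 = 84 bytes.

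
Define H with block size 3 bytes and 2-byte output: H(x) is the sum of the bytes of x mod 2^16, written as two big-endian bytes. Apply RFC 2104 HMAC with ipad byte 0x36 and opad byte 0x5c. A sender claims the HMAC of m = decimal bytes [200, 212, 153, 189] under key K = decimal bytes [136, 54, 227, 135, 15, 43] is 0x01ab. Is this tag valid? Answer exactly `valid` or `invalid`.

Key decimal bytes [136, 54, 227, 135, 15, 43] = 88 36 e3 87 0f 2b is 6 bytes > B = 3, so hash it first: H(key) = 02 62, then zero-pad to 3 bytes: K' = 02 62 00.
K' ⊕ ipad = 34 54 36; K' ⊕ opad = 5e 3e 5c.
Inner hash: sum = 52+84+54+200+212+153+189 = 944 → 03 b0.
Outer hash (recomputed tag): sum = 94+62+92+3+176 = 427 → 01 ab.
Recomputed tag = 01ab; claimed = 01ab → match.

valid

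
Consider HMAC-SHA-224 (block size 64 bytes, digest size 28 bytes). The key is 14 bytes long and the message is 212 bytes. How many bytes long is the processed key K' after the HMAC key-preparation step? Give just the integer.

64

Key is 14 ≤ 64 bytes, zero-padded: |K'| = 64.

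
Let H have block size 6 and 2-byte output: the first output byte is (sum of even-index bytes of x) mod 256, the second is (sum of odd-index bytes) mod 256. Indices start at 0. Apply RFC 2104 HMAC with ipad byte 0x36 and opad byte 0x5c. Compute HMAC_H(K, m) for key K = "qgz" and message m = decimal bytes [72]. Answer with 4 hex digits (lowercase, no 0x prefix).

c0b0

Key "qgz" = 71 67 7a is 3 bytes ≤ B = 6; zero-pad to 6 bytes: K' = 71 67 7a 00 00 00.
K' ⊕ ipad = 47 51 4c 36 36 36.  K' ⊕ opad = 2d 3b 26 5c 5c 5c.
Inner input = (K'⊕ipad) ∥ m = 47 51 4c 36 36 36 ∥ 48.
Inner hash: even-index sum = 273 mod 256 = 17; odd-index sum = 189 mod 256 = 189 → 11 bd.
Outer input = (K'⊕opad) ∥ inner = 2d 3b 26 5c 5c 5c ∥ 11 bd.
Outer hash (tag): even-index sum = 192 mod 256 = 192; odd-index sum = 432 mod 256 = 176 → c0 b0.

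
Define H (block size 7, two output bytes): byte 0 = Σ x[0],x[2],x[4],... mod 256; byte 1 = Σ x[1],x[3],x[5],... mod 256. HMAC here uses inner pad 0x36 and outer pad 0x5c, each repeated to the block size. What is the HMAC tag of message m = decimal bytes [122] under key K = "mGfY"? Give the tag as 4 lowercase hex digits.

Key "mGfY" = 6d 47 66 59 is 4 bytes ≤ B = 7; zero-pad to 7 bytes: K' = 6d 47 66 59 00 00 00.
K' ⊕ ipad = 5b 71 50 6f 36 36 36.  K' ⊕ opad = 31 1b 3a 05 5c 5c 5c.
Inner input = (K'⊕ipad) ∥ m = 5b 71 50 6f 36 36 36 ∥ 7a.
Inner hash: even-index sum = 279 mod 256 = 23; odd-index sum = 400 mod 256 = 144 → 17 90.
Outer input = (K'⊕opad) ∥ inner = 31 1b 3a 05 5c 5c 5c ∥ 17 90.
Outer hash (tag): even-index sum = 435 mod 256 = 179; odd-index sum = 147 mod 256 = 147 → b3 93.

b393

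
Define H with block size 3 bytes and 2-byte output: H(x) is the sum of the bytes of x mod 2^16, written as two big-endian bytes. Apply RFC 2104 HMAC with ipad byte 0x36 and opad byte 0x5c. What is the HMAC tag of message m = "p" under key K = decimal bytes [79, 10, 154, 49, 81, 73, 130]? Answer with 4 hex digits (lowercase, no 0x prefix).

Key decimal bytes [79, 10, 154, 49, 81, 73, 130] = 4f 0a 9a 31 51 49 82 is 7 bytes > B = 3, so hash it first: H(key) = 02 40, then zero-pad to 3 bytes: K' = 02 40 00.
K' ⊕ ipad = 34 76 36.  K' ⊕ opad = 5e 1c 5c.
Inner input = (K'⊕ipad) ∥ m = 34 76 36 ∥ 70.
Inner hash: sum = 52+118+54+112 = 336 → 01 50.
Outer input = (K'⊕opad) ∥ inner = 5e 1c 5c ∥ 01 50.
Outer hash (tag): sum = 94+28+92+1+80 = 295 → 01 27.

0127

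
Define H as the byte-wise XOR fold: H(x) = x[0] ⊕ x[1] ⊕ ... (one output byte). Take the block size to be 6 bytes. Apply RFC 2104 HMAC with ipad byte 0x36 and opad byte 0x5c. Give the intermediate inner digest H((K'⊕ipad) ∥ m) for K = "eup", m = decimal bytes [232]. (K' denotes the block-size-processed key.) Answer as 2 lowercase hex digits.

Key "eup" = 65 75 70 is 3 bytes ≤ B = 6; zero-pad to 6 bytes: K' = 65 75 70 00 00 00.
K' ⊕ ipad = 53 43 46 36 36 36.
Inner input = 53 43 46 36 36 36 ∥ e8.
Inner hash: XOR 53⊕43⊕46⊕36⊕36⊕36⊕e8 = 88.

88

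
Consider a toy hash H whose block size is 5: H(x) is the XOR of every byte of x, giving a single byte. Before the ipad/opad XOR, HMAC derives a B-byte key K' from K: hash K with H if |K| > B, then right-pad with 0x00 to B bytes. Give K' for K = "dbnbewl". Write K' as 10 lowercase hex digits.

|K| = 7 > B = 5, so first hash the key.
H(K): XOR 64⊕62⊕6e⊕62⊕65⊕77⊕6c = 74.
Zero-pad H(K) = 74 to 5 bytes: K' = 74 00 00 00 00.

7400000000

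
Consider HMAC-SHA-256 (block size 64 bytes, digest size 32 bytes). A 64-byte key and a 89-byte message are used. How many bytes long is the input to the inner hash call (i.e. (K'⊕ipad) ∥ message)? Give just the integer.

153

Key is 64 ≤ 64 bytes, zero-padded: |K'| = 64.
Inner input = (K'⊕ipad) ∥ m → 64 + 89 = 153 bytes.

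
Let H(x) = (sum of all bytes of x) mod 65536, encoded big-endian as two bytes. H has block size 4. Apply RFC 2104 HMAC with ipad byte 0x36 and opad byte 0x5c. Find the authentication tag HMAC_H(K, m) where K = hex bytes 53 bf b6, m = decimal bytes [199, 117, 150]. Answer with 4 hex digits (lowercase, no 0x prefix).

02b1

Key hex bytes 53 bf b6 is 3 bytes ≤ B = 4; zero-pad to 4 bytes: K' = 53 bf b6 00.
K' ⊕ ipad = 65 89 80 36.  K' ⊕ opad = 0f e3 ea 5c.
Inner input = (K'⊕ipad) ∥ m = 65 89 80 36 ∥ c7 75 96.
Inner hash: sum = 101+137+128+54+199+117+150 = 886 → 03 76.
Outer input = (K'⊕opad) ∥ inner = 0f e3 ea 5c ∥ 03 76.
Outer hash (tag): sum = 15+227+234+92+3+118 = 689 → 02 b1.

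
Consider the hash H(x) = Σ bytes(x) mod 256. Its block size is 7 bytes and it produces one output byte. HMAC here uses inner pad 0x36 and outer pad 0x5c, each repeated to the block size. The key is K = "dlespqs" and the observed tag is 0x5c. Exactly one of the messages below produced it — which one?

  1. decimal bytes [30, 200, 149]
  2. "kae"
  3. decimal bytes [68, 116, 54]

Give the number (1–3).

3

Key "dlespqs" = 64 6c 65 73 70 71 73 is exactly B = 7 bytes: K' = 64 6c 65 73 70 71 73.
K' ⊕ ipad = 52 5a 53 45 46 47 45; K' ⊕ opad = 38 30 39 2f 2c 2d 2f.
m1: inner = H(52 5a 53 45 46 47 45 1e c8 95) = 91; tag = H(38 30 39 2f 2c 2d 2f 91) = e9
m2: inner = H(52 5a 53 45 46 47 45 6b 61 65) = 47; tag = H(38 30 39 2f 2c 2d 2f 47) = 9f
m3: inner = H(52 5a 53 45 46 47 45 44 74 36) = 04; tag = H(38 30 39 2f 2c 2d 2f 04) = 5c ← matches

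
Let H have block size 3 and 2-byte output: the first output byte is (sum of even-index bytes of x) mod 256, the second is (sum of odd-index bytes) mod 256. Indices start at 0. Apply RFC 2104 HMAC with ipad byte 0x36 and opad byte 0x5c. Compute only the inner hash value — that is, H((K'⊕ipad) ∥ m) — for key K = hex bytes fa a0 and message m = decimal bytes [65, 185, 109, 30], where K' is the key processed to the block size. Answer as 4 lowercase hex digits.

d944

Key hex bytes fa a0 is 2 bytes ≤ B = 3; zero-pad to 3 bytes: K' = fa a0 00.
K' ⊕ ipad = cc 96 36.
Inner input = cc 96 36 ∥ 41 b9 6d 1e.
Inner hash: even-index sum = 473 mod 256 = 217; odd-index sum = 324 mod 256 = 68 → d9 44.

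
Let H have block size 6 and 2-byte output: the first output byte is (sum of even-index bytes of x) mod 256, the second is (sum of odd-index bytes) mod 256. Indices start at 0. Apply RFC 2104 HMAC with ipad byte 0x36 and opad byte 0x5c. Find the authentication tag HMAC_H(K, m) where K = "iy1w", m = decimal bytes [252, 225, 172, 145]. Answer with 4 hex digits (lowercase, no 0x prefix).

42e4

Key "iy1w" = 69 79 31 77 is 4 bytes ≤ B = 6; zero-pad to 6 bytes: K' = 69 79 31 77 00 00.
K' ⊕ ipad = 5f 4f 07 41 36 36.  K' ⊕ opad = 35 25 6d 2b 5c 5c.
Inner input = (K'⊕ipad) ∥ m = 5f 4f 07 41 36 36 ∥ fc e1 ac 91.
Inner hash: even-index sum = 580 mod 256 = 68; odd-index sum = 568 mod 256 = 56 → 44 38.
Outer input = (K'⊕opad) ∥ inner = 35 25 6d 2b 5c 5c ∥ 44 38.
Outer hash (tag): even-index sum = 322 mod 256 = 66; odd-index sum = 228 mod 256 = 228 → 42 e4.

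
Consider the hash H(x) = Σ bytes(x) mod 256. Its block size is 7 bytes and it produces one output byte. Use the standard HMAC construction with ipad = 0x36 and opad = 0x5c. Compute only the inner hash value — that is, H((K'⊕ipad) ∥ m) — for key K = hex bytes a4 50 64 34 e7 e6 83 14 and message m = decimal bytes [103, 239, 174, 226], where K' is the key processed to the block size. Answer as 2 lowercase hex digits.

f0

Key hex bytes a4 50 64 34 e7 e6 83 14 is 8 bytes > B = 7, so hash it first: H(key) = f0, then zero-pad to 7 bytes: K' = f0 00 00 00 00 00 00.
K' ⊕ ipad = c6 36 36 36 36 36 36.
Inner input = c6 36 36 36 36 36 36 ∥ 67 ef ae e2.
Inner hash: sum = 198+54+54+54+54+54+54+103+239+174+226 = 1264; mod 256 = 240 → f0.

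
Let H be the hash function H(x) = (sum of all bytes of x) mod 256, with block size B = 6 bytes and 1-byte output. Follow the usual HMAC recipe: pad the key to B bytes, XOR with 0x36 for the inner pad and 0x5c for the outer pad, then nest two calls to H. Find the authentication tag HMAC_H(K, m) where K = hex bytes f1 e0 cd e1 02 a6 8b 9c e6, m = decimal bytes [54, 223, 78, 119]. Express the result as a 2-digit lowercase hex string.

Key hex bytes f1 e0 cd e1 02 a6 8b 9c e6 is 9 bytes > B = 6, so hash it first: H(key) = 34, then zero-pad to 6 bytes: K' = 34 00 00 00 00 00.
K' ⊕ ipad = 02 36 36 36 36 36.  K' ⊕ opad = 68 5c 5c 5c 5c 5c.
Inner input = (K'⊕ipad) ∥ m = 02 36 36 36 36 36 ∥ 36 df 4e 77.
Inner hash: sum = 2+54+54+54+54+54+54+223+78+119 = 746; mod 256 = 234 → ea.
Outer input = (K'⊕opad) ∥ inner = 68 5c 5c 5c 5c 5c ∥ ea.
Outer hash (tag): sum = 104+92+92+92+92+92+234 = 798; mod 256 = 30 → 1e.

1e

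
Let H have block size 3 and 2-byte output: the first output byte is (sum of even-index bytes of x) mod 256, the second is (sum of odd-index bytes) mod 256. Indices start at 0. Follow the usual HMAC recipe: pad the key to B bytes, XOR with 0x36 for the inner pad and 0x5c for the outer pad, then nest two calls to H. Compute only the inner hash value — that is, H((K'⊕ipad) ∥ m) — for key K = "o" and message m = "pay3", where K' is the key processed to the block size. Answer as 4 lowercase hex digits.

231f

Key "o" = 6f is 1 byte ≤ B = 3; zero-pad to 3 bytes: K' = 6f 00 00.
K' ⊕ ipad = 59 36 36.
Inner input = 59 36 36 ∥ 70 61 79 33.
Inner hash: even-index sum = 291 mod 256 = 35; odd-index sum = 287 mod 256 = 31 → 23 1f.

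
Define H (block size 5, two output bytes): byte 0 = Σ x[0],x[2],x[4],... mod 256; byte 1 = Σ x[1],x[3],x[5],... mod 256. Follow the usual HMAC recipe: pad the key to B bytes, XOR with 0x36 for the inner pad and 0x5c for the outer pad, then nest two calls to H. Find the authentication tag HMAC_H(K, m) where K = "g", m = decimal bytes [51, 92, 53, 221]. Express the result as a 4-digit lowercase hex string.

c7ae

Key "g" = 67 is 1 byte ≤ B = 5; zero-pad to 5 bytes: K' = 67 00 00 00 00.
K' ⊕ ipad = 51 36 36 36 36.  K' ⊕ opad = 3b 5c 5c 5c 5c.
Inner input = (K'⊕ipad) ∥ m = 51 36 36 36 36 ∥ 33 5c 35 dd.
Inner hash: even-index sum = 502 mod 256 = 246; odd-index sum = 212 mod 256 = 212 → f6 d4.
Outer input = (K'⊕opad) ∥ inner = 3b 5c 5c 5c 5c ∥ f6 d4.
Outer hash (tag): even-index sum = 455 mod 256 = 199; odd-index sum = 430 mod 256 = 174 → c7 ae.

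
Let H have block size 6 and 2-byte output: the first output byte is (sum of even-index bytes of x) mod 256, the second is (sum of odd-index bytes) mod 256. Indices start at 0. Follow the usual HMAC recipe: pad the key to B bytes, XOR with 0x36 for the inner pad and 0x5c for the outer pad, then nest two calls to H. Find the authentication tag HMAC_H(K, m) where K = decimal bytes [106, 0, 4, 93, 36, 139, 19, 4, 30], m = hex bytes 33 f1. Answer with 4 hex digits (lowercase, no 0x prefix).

eb9f

Key decimal bytes [106, 0, 4, 93, 36, 139, 19, 4, 30] = 6a 00 04 5d 24 8b 13 04 1e is 9 bytes > B = 6, so hash it first: H(key) = c3 ec, then zero-pad to 6 bytes: K' = c3 ec 00 00 00 00.
K' ⊕ ipad = f5 da 36 36 36 36.  K' ⊕ opad = 9f b0 5c 5c 5c 5c.
Inner input = (K'⊕ipad) ∥ m = f5 da 36 36 36 36 ∥ 33 f1.
Inner hash: even-index sum = 404 mod 256 = 148; odd-index sum = 567 mod 256 = 55 → 94 37.
Outer input = (K'⊕opad) ∥ inner = 9f b0 5c 5c 5c 5c ∥ 94 37.
Outer hash (tag): even-index sum = 491 mod 256 = 235; odd-index sum = 415 mod 256 = 159 → eb 9f.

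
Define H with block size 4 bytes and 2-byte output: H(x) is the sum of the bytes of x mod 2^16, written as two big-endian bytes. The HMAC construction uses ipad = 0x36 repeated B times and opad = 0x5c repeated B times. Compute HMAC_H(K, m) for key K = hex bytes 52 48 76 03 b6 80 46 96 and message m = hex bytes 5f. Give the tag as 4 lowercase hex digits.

Key hex bytes 52 48 76 03 b6 80 46 96 is 8 bytes > B = 4, so hash it first: H(key) = 03 25, then zero-pad to 4 bytes: K' = 03 25 00 00.
K' ⊕ ipad = 35 13 36 36.  K' ⊕ opad = 5f 79 5c 5c.
Inner input = (K'⊕ipad) ∥ m = 35 13 36 36 ∥ 5f.
Inner hash: sum = 53+19+54+54+95 = 275 → 01 13.
Outer input = (K'⊕opad) ∥ inner = 5f 79 5c 5c ∥ 01 13.
Outer hash (tag): sum = 95+121+92+92+1+19 = 420 → 01 a4.

01a4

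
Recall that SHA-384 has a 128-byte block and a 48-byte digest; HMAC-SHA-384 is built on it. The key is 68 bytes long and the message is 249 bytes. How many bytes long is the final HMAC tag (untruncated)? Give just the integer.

The tag is one SHA-384 digest: 48 bytes.

48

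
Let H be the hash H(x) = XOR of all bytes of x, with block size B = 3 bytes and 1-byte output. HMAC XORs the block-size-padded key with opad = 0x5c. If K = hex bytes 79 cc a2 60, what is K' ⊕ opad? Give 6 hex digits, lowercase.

Key hex bytes 79 cc a2 60 is 4 bytes > B = 3, so hash it first: H(key) = 77, then zero-pad to 3 bytes: K' = 77 00 00.
XOR each byte with 0x5c: 77⊕5c=2b, 00⊕5c=5c, 00⊕5c=5c.

2b5c5c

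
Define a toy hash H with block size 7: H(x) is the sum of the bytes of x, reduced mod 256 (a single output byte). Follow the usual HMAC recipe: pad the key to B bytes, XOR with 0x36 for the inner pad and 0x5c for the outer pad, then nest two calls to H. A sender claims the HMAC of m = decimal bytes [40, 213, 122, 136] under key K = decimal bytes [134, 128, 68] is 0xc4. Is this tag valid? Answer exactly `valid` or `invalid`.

Key decimal bytes [134, 128, 68] = 86 80 44 is 3 bytes ≤ B = 7; zero-pad to 7 bytes: K' = 86 80 44 00 00 00 00.
K' ⊕ ipad = b0 b6 72 36 36 36 36; K' ⊕ opad = da dc 18 5c 5c 5c 5c.
Inner hash: sum = 176+182+114+54+54+54+54+40+213+122+136 = 1199; mod 256 = 175 → af.
Outer hash (recomputed tag): sum = 218+220+24+92+92+92+92+175 = 1005; mod 256 = 237 → ed.
Recomputed tag = ed; claimed = c4 → mismatch.

invalid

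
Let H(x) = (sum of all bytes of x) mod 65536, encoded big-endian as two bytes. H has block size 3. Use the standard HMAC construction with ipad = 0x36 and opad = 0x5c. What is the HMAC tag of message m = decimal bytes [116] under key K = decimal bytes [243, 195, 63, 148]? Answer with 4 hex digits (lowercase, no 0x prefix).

Key decimal bytes [243, 195, 63, 148] = f3 c3 3f 94 is 4 bytes > B = 3, so hash it first: H(key) = 02 89, then zero-pad to 3 bytes: K' = 02 89 00.
K' ⊕ ipad = 34 bf 36.  K' ⊕ opad = 5e d5 5c.
Inner input = (K'⊕ipad) ∥ m = 34 bf 36 ∥ 74.
Inner hash: sum = 52+191+54+116 = 413 → 01 9d.
Outer input = (K'⊕opad) ∥ inner = 5e d5 5c ∥ 01 9d.
Outer hash (tag): sum = 94+213+92+1+157 = 557 → 02 2d.

022d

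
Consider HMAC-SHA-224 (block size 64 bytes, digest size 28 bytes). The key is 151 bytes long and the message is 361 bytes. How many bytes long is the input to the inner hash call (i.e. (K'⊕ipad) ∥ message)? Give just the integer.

425

Key is 151 > 64 bytes, so it is hashed to 28 bytes then zero-padded to 64: |K'| = 64.
Inner input = (K'⊕ipad) ∥ m → 64 + 361 = 425 bytes.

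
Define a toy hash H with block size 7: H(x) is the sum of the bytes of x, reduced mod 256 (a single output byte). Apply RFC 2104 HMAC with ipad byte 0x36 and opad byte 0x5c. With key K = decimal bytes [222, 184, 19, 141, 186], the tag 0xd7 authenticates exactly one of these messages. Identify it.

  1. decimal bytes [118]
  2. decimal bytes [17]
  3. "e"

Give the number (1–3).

3

Key decimal bytes [222, 184, 19, 141, 186] = de b8 13 8d ba is 5 bytes ≤ B = 7; zero-pad to 7 bytes: K' = de b8 13 8d ba 00 00.
K' ⊕ ipad = e8 8e 25 bb 8c 36 36; K' ⊕ opad = 82 e4 4f d1 e6 5c 5c.
m1: inner = H(e8 8e 25 bb 8c 36 36 76) = c4; tag = H(82 e4 4f d1 e6 5c 5c c4) = e8
m2: inner = H(e8 8e 25 bb 8c 36 36 11) = 5f; tag = H(82 e4 4f d1 e6 5c 5c 5f) = 83
m3: inner = H(e8 8e 25 bb 8c 36 36 65) = b3; tag = H(82 e4 4f d1 e6 5c 5c b3) = d7 ← matches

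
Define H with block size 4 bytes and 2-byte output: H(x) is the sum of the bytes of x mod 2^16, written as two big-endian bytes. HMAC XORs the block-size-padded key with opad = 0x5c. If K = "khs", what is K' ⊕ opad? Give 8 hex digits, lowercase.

37342f5c

Key "khs" = 6b 68 73 is 3 bytes ≤ B = 4; zero-pad to 4 bytes: K' = 6b 68 73 00.
XOR each byte with 0x5c: 6b⊕5c=37, 68⊕5c=34, 73⊕5c=2f, 00⊕5c=5c.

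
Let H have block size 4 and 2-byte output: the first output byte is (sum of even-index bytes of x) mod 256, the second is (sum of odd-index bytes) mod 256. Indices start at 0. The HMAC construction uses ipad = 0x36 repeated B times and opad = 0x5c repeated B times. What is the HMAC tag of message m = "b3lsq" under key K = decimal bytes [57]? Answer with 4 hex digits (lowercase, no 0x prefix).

Key decimal bytes [57] = 39 is 1 byte ≤ B = 4; zero-pad to 4 bytes: K' = 39 00 00 00.
K' ⊕ ipad = 0f 36 36 36.  K' ⊕ opad = 65 5c 5c 5c.
Inner input = (K'⊕ipad) ∥ m = 0f 36 36 36 ∥ 62 33 6c 73 71.
Inner hash: even-index sum = 388 mod 256 = 132; odd-index sum = 274 mod 256 = 18 → 84 12.
Outer input = (K'⊕opad) ∥ inner = 65 5c 5c 5c ∥ 84 12.
Outer hash (tag): even-index sum = 325 mod 256 = 69; odd-index sum = 202 mod 256 = 202 → 45 ca.

45ca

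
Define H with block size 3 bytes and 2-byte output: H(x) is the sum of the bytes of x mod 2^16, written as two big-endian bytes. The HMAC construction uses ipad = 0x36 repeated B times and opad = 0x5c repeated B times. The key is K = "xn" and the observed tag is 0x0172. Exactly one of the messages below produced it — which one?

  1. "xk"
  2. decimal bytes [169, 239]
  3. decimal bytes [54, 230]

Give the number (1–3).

1

Key "xn" = 78 6e is 2 bytes ≤ B = 3; zero-pad to 3 bytes: K' = 78 6e 00.
K' ⊕ ipad = 4e 58 36; K' ⊕ opad = 24 32 5c.
m1: inner = H(4e 58 36 78 6b) = 01 bf; tag = H(24 32 5c 01 bf) = 0172 ← matches
m2: inner = H(4e 58 36 a9 ef) = 02 74; tag = H(24 32 5c 02 74) = 0128
m3: inner = H(4e 58 36 36 e6) = 01 f8; tag = H(24 32 5c 01 f8) = 01ab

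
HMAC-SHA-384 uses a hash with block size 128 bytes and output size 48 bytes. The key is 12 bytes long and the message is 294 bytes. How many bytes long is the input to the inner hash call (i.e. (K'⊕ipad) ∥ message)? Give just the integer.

Key is 12 ≤ 128 bytes, zero-padded: |K'| = 128.
Inner input = (K'⊕ipad) ∥ m → 128 + 294 = 422 bytes.

422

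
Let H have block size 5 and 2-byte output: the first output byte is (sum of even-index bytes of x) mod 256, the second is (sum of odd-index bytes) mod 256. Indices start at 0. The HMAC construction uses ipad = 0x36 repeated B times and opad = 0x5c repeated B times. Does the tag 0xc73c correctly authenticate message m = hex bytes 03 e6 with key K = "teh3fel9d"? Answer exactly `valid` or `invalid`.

Key "teh3fel9d" = 74 65 68 33 66 65 6c 39 64 is 9 bytes > B = 5, so hash it first: H(key) = 12 36, then zero-pad to 5 bytes: K' = 12 36 00 00 00.
K' ⊕ ipad = 24 00 36 36 36; K' ⊕ opad = 4e 6a 5c 5c 5c.
Inner hash: even-index sum = 374 mod 256 = 118; odd-index sum = 57 mod 256 = 57 → 76 39.
Outer hash (recomputed tag): even-index sum = 319 mod 256 = 63; odd-index sum = 316 mod 256 = 60 → 3f 3c.
Recomputed tag = 3f3c; claimed = c73c → mismatch.

invalid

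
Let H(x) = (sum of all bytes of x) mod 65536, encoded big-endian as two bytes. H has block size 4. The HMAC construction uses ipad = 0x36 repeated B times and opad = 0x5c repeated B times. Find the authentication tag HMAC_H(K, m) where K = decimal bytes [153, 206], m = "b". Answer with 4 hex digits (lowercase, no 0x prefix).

Key decimal bytes [153, 206] = 99 ce is 2 bytes ≤ B = 4; zero-pad to 4 bytes: K' = 99 ce 00 00.
K' ⊕ ipad = af f8 36 36.  K' ⊕ opad = c5 92 5c 5c.
Inner input = (K'⊕ipad) ∥ m = af f8 36 36 ∥ 62.
Inner hash: sum = 175+248+54+54+98 = 629 → 02 75.
Outer input = (K'⊕opad) ∥ inner = c5 92 5c 5c ∥ 02 75.
Outer hash (tag): sum = 197+146+92+92+2+117 = 646 → 02 86.

0286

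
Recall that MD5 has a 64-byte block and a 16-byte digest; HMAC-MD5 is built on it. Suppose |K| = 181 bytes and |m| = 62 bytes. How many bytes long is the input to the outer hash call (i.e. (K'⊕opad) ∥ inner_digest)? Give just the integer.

80

Key is 181 > 64 bytes, so it is hashed to 16 bytes then zero-padded to 64: |K'| = 64.
Outer input = (K'⊕opad) ∥ H(inner) → 64 + 16 = 80 bytes.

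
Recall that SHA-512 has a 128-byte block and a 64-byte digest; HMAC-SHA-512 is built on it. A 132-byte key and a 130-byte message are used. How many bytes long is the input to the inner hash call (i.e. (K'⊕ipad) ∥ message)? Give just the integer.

Key is 132 > 128 bytes, so it is hashed to 64 bytes then zero-padded to 128: |K'| = 128.
Inner input = (K'⊕ipad) ∥ m → 128 + 130 = 258 bytes.

258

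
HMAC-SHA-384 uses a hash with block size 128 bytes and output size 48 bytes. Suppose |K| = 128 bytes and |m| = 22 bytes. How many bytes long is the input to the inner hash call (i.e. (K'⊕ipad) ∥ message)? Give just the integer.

150

Key is 128 ≤ 128 bytes, zero-padded: |K'| = 128.
Inner input = (K'⊕ipad) ∥ m → 128 + 22 = 150 bytes.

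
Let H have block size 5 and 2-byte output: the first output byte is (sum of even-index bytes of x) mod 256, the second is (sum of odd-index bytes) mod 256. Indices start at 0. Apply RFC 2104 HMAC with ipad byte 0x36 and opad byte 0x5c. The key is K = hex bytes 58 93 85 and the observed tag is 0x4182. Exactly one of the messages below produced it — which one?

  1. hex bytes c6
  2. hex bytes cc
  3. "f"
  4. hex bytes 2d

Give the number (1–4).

Key hex bytes 58 93 85 is 3 bytes ≤ B = 5; zero-pad to 5 bytes: K' = 58 93 85 00 00.
K' ⊕ ipad = 6e a5 b3 36 36; K' ⊕ opad = 04 cf d9 5c 5c.
m1: inner = H(6e a5 b3 36 36 c6) = 57 a1; tag = H(04 cf d9 5c 5c 57 a1) = da82
m2: inner = H(6e a5 b3 36 36 cc) = 57 a7; tag = H(04 cf d9 5c 5c 57 a7) = e082
m3: inner = H(6e a5 b3 36 36 66) = 57 41; tag = H(04 cf d9 5c 5c 57 41) = 7a82
m4: inner = H(6e a5 b3 36 36 2d) = 57 08; tag = H(04 cf d9 5c 5c 57 08) = 4182 ← matches

4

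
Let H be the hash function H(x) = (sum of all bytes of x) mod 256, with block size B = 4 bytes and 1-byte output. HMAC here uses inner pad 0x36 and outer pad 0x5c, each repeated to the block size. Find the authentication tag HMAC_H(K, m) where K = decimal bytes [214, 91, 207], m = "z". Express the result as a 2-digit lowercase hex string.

Key decimal bytes [214, 91, 207] = d6 5b cf is 3 bytes ≤ B = 4; zero-pad to 4 bytes: K' = d6 5b cf 00.
K' ⊕ ipad = e0 6d f9 36.  K' ⊕ opad = 8a 07 93 5c.
Inner input = (K'⊕ipad) ∥ m = e0 6d f9 36 ∥ 7a.
Inner hash: sum = 224+109+249+54+122 = 758; mod 256 = 246 → f6.
Outer input = (K'⊕opad) ∥ inner = 8a 07 93 5c ∥ f6.
Outer hash (tag): sum = 138+7+147+92+246 = 630; mod 256 = 118 → 76.

76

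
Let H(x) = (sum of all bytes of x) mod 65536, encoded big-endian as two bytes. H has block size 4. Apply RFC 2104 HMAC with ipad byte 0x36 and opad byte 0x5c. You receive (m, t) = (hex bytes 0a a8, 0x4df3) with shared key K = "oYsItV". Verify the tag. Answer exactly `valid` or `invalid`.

invalid

Key "oYsItV" = 6f 59 73 49 74 56 is 6 bytes > B = 4, so hash it first: H(key) = 02 4e, then zero-pad to 4 bytes: K' = 02 4e 00 00.
K' ⊕ ipad = 34 78 36 36; K' ⊕ opad = 5e 12 5c 5c.
Inner hash: sum = 52+120+54+54+10+168 = 458 → 01 ca.
Outer hash (recomputed tag): sum = 94+18+92+92+1+202 = 499 → 01 f3.
Recomputed tag = 01f3; claimed = 4df3 → mismatch.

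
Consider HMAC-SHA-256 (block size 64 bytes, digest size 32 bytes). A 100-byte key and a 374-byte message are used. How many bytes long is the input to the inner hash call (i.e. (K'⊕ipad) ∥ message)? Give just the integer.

Key is 100 > 64 bytes, so it is hashed to 32 bytes then zero-padded to 64: |K'| = 64.
Inner input = (K'⊕ipad) ∥ m → 64 + 374 = 438 bytes.

438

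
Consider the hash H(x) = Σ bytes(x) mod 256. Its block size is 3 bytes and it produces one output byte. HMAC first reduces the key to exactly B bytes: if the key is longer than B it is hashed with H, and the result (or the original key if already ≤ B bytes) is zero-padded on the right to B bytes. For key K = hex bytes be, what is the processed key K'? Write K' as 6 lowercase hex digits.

be0000

Key hex bytes be is 1 byte ≤ B = 3; zero-pad to 3 bytes: K' = be 00 00.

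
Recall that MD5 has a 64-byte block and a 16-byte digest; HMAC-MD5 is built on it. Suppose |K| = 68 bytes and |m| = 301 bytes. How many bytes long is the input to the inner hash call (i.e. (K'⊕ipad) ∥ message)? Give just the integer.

365

Key is 68 > 64 bytes, so it is hashed to 16 bytes then zero-padded to 64: |K'| = 64.
Inner input = (K'⊕ipad) ∥ m → 64 + 301 = 365 bytes.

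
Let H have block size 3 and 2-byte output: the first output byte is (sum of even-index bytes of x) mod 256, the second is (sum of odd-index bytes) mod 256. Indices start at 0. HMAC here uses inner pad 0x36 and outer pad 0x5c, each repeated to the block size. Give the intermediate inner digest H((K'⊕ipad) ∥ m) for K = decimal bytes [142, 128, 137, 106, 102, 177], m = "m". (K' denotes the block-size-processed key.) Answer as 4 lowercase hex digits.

Key decimal bytes [142, 128, 137, 106, 102, 177] = 8e 80 89 6a 66 b1 is 6 bytes > B = 3, so hash it first: H(key) = 7d 9b, then zero-pad to 3 bytes: K' = 7d 9b 00.
K' ⊕ ipad = 4b ad 36.
Inner input = 4b ad 36 ∥ 6d.
Inner hash: even-index sum = 129 mod 256 = 129; odd-index sum = 282 mod 256 = 26 → 81 1a.

811a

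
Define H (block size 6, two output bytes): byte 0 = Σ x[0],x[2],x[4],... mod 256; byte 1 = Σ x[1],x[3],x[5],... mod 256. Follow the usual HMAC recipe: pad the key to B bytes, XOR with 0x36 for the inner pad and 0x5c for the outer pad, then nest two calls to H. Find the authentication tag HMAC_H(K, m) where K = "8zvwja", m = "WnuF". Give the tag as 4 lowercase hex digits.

3a26

Key "8zvwja" = 38 7a 76 77 6a 61 is exactly B = 6 bytes: K' = 38 7a 76 77 6a 61.
K' ⊕ ipad = 0e 4c 40 41 5c 57.  K' ⊕ opad = 64 26 2a 2b 36 3d.
Inner input = (K'⊕ipad) ∥ m = 0e 4c 40 41 5c 57 ∥ 57 6e 75 46.
Inner hash: even-index sum = 374 mod 256 = 118; odd-index sum = 408 mod 256 = 152 → 76 98.
Outer input = (K'⊕opad) ∥ inner = 64 26 2a 2b 36 3d ∥ 76 98.
Outer hash (tag): even-index sum = 314 mod 256 = 58; odd-index sum = 294 mod 256 = 38 → 3a 26.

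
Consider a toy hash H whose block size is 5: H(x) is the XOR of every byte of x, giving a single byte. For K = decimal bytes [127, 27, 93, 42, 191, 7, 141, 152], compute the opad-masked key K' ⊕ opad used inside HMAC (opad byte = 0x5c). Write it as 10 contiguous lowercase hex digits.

e25c5c5c5c

Key decimal bytes [127, 27, 93, 42, 191, 7, 141, 152] = 7f 1b 5d 2a bf 07 8d 98 is 8 bytes > B = 5, so hash it first: H(key) = be, then zero-pad to 5 bytes: K' = be 00 00 00 00.
XOR each byte with 0x5c: be⊕5c=e2, 00⊕5c=5c, 00⊕5c=5c, 00⊕5c=5c, 00⊕5c=5c.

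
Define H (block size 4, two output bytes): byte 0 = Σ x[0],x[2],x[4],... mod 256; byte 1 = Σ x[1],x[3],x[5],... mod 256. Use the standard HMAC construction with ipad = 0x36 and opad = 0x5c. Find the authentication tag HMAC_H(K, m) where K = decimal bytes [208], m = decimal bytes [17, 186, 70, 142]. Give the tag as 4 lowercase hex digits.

Key decimal bytes [208] = d0 is 1 byte ≤ B = 4; zero-pad to 4 bytes: K' = d0 00 00 00.
K' ⊕ ipad = e6 36 36 36.  K' ⊕ opad = 8c 5c 5c 5c.
Inner input = (K'⊕ipad) ∥ m = e6 36 36 36 ∥ 11 ba 46 8e.
Inner hash: even-index sum = 371 mod 256 = 115; odd-index sum = 436 mod 256 = 180 → 73 b4.
Outer input = (K'⊕opad) ∥ inner = 8c 5c 5c 5c ∥ 73 b4.
Outer hash (tag): even-index sum = 347 mod 256 = 91; odd-index sum = 364 mod 256 = 108 → 5b 6c.

5b6c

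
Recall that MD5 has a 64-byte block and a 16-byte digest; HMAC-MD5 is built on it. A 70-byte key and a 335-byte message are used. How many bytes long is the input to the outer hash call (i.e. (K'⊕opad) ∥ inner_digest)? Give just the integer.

Key is 70 > 64 bytes, so it is hashed to 16 bytes then zero-padded to 64: |K'| = 64.
Outer input = (K'⊕opad) ∥ H(inner) → 64 + 16 = 80 bytes.

80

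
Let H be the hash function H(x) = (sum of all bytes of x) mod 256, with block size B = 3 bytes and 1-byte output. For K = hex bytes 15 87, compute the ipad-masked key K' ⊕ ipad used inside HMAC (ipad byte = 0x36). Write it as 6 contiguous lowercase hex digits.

23b136

Key hex bytes 15 87 is 2 bytes ≤ B = 3; zero-pad to 3 bytes: K' = 15 87 00.
XOR each byte with 0x36: 15⊕36=23, 87⊕36=b1, 00⊕36=36.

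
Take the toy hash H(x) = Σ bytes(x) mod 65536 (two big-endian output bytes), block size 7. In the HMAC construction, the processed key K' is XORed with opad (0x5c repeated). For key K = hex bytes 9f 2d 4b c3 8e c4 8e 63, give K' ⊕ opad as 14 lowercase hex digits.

58415c5c5c5c5c

Key hex bytes 9f 2d 4b c3 8e c4 8e 63 is 8 bytes > B = 7, so hash it first: H(key) = 04 1d, then zero-pad to 7 bytes: K' = 04 1d 00 00 00 00 00.
XOR each byte with 0x5c: 04⊕5c=58, 1d⊕5c=41, 00⊕5c=5c, 00⊕5c=5c, 00⊕5c=5c, 00⊕5c=5c, 00⊕5c=5c.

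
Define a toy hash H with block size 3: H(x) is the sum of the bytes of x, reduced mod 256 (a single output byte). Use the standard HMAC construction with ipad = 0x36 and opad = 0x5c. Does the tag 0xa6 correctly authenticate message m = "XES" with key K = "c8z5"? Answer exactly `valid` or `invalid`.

Key "c8z5" = 63 38 7a 35 is 4 bytes > B = 3, so hash it first: H(key) = 4a, then zero-pad to 3 bytes: K' = 4a 00 00.
K' ⊕ ipad = 7c 36 36; K' ⊕ opad = 16 5c 5c.
Inner hash: sum = 124+54+54+88+69+83 = 472; mod 256 = 216 → d8.
Outer hash (recomputed tag): sum = 22+92+92+216 = 422; mod 256 = 166 → a6.
Recomputed tag = a6; claimed = a6 → match.

valid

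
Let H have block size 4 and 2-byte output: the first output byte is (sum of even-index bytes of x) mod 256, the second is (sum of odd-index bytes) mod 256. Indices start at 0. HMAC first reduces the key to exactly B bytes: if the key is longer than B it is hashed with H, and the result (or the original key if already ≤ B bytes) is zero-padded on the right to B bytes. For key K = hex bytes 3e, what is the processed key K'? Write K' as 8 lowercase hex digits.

3e000000

Key hex bytes 3e is 1 byte ≤ B = 4; zero-pad to 4 bytes: K' = 3e 00 00 00.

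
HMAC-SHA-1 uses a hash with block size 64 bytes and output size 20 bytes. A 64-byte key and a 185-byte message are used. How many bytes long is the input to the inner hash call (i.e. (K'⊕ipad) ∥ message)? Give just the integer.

Key is 64 ≤ 64 bytes, zero-padded: |K'| = 64.
Inner input = (K'⊕ipad) ∥ m → 64 + 185 = 249 bytes.

249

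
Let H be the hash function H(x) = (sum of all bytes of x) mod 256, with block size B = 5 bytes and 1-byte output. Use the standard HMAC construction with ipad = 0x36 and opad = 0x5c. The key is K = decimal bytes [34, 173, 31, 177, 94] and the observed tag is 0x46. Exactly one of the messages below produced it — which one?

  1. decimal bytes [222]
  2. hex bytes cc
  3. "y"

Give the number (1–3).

1

Key decimal bytes [34, 173, 31, 177, 94] = 22 ad 1f b1 5e is exactly B = 5 bytes: K' = 22 ad 1f b1 5e.
K' ⊕ ipad = 14 9b 29 87 68; K' ⊕ opad = 7e f1 43 ed 02.
m1: inner = H(14 9b 29 87 68 de) = a5; tag = H(7e f1 43 ed 02 a5) = 46 ← matches
m2: inner = H(14 9b 29 87 68 cc) = 93; tag = H(7e f1 43 ed 02 93) = 34
m3: inner = H(14 9b 29 87 68 79) = 40; tag = H(7e f1 43 ed 02 40) = e1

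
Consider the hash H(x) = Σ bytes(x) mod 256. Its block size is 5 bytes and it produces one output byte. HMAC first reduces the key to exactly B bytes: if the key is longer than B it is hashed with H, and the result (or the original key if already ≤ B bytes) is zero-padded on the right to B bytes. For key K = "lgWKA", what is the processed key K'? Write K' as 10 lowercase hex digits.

Key "lgWKA" = 6c 67 57 4b 41 is exactly B = 5 bytes: K' = 6c 67 57 4b 41.

6c67574b41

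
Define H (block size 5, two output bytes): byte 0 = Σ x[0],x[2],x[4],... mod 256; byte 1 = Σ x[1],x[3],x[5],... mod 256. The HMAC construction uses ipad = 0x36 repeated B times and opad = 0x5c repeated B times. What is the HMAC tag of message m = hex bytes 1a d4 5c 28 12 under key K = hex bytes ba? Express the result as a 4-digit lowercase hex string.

Key hex bytes ba is 1 byte ≤ B = 5; zero-pad to 5 bytes: K' = ba 00 00 00 00.
K' ⊕ ipad = 8c 36 36 36 36.  K' ⊕ opad = e6 5c 5c 5c 5c.
Inner input = (K'⊕ipad) ∥ m = 8c 36 36 36 36 ∥ 1a d4 5c 28 12.
Inner hash: even-index sum = 500 mod 256 = 244; odd-index sum = 244 mod 256 = 244 → f4 f4.
Outer input = (K'⊕opad) ∥ inner = e6 5c 5c 5c 5c ∥ f4 f4.
Outer hash (tag): even-index sum = 658 mod 256 = 146; odd-index sum = 428 mod 256 = 172 → 92 ac.

92ac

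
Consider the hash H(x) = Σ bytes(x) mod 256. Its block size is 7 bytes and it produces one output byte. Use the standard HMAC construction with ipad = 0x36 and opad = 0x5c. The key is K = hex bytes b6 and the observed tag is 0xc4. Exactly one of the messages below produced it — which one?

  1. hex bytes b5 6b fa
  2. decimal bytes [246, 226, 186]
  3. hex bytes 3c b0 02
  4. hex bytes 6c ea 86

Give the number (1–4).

Key hex bytes b6 is 1 byte ≤ B = 7; zero-pad to 7 bytes: K' = b6 00 00 00 00 00 00.
K' ⊕ ipad = 80 36 36 36 36 36 36; K' ⊕ opad = ea 5c 5c 5c 5c 5c 5c.
m1: inner = H(80 36 36 36 36 36 36 b5 6b fa) = de; tag = H(ea 5c 5c 5c 5c 5c 5c de) = f0
m2: inner = H(80 36 36 36 36 36 36 f6 e2 ba) = 56; tag = H(ea 5c 5c 5c 5c 5c 5c 56) = 68
m3: inner = H(80 36 36 36 36 36 36 3c b0 02) = b2; tag = H(ea 5c 5c 5c 5c 5c 5c b2) = c4 ← matches
m4: inner = H(80 36 36 36 36 36 36 6c ea 86) = a0; tag = H(ea 5c 5c 5c 5c 5c 5c a0) = b2

3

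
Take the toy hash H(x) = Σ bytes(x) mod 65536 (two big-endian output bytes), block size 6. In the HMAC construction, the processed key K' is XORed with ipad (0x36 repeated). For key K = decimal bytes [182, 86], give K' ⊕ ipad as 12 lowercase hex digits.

Key decimal bytes [182, 86] = b6 56 is 2 bytes ≤ B = 6; zero-pad to 6 bytes: K' = b6 56 00 00 00 00.
XOR each byte with 0x36: b6⊕36=80, 56⊕36=60, 00⊕36=36, 00⊕36=36, 00⊕36=36, 00⊕36=36.

806036363636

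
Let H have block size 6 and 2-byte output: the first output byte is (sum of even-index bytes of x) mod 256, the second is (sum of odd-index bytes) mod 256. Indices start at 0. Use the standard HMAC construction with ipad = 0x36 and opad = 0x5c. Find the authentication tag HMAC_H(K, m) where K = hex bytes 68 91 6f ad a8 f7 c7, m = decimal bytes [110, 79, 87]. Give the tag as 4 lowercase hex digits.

73df

Key hex bytes 68 91 6f ad a8 f7 c7 is 7 bytes > B = 6, so hash it first: H(key) = 46 35, then zero-pad to 6 bytes: K' = 46 35 00 00 00 00.
K' ⊕ ipad = 70 03 36 36 36 36.  K' ⊕ opad = 1a 69 5c 5c 5c 5c.
Inner input = (K'⊕ipad) ∥ m = 70 03 36 36 36 36 ∥ 6e 4f 57.
Inner hash: even-index sum = 417 mod 256 = 161; odd-index sum = 190 mod 256 = 190 → a1 be.
Outer input = (K'⊕opad) ∥ inner = 1a 69 5c 5c 5c 5c ∥ a1 be.
Outer hash (tag): even-index sum = 371 mod 256 = 115; odd-index sum = 479 mod 256 = 223 → 73 df.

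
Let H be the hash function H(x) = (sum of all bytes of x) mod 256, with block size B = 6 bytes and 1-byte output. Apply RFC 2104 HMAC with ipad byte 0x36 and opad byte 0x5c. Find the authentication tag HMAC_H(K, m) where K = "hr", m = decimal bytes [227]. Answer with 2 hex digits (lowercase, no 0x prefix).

Key "hr" = 68 72 is 2 bytes ≤ B = 6; zero-pad to 6 bytes: K' = 68 72 00 00 00 00.
K' ⊕ ipad = 5e 44 36 36 36 36.  K' ⊕ opad = 34 2e 5c 5c 5c 5c.
Inner input = (K'⊕ipad) ∥ m = 5e 44 36 36 36 36 ∥ e3.
Inner hash: sum = 94+68+54+54+54+54+227 = 605; mod 256 = 93 → 5d.
Outer input = (K'⊕opad) ∥ inner = 34 2e 5c 5c 5c 5c ∥ 5d.
Outer hash (tag): sum = 52+46+92+92+92+92+93 = 559; mod 256 = 47 → 2f.

2f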